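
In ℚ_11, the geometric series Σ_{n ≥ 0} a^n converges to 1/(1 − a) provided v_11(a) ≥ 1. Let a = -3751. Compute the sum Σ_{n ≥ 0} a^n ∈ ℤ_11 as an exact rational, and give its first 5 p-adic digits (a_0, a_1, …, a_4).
Σ a^n = 1/(1 − a) = 1/3752;  first 5 digits = (1, 0, 2, 8, 3)

v_11(a) = 2 ≥ 1, so the series converges in ℤ_11 to 1/(1 − a) = 1/(1 − (-3751)) = 1/3752. Expand this rational in ℤ_11: compute digits iteratively via d_i = x_i mod 11, x_{i+1} = (x_i − d_i)/11. The first 5 digits are (1, 0, 2, 8, 3).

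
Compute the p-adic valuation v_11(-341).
v_11(-341) = 1

v_11(n) is the largest exponent k such that 11^k divides n. Factor out: -341 = -11^1 · 31. (Sign doesn't affect v_p.) So v_11(-341) = 1.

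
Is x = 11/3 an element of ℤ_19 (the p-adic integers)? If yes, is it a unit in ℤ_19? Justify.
x ∈ ℤ_19^× (unit); v_19(x) = 0

ℤ_19 = {x ∈ ℚ_19 : v_19(x) ≥ 0} and ℤ_19^× = {x ∈ ℤ_19 : v_19(x) = 0}. Here v_19(11/3) = v_19(num) − v_19(den) = 0; compare against these criteria.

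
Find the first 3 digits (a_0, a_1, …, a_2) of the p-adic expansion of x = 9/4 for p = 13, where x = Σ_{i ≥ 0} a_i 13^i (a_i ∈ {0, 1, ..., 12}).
(a_0, …, a_2) = (12, 9, 9)

v_13(9/4) = 0 (numerator and denominator both coprime to 13), so x ∈ ℤ_13^×. Compute digits iteratively via a_i = x_i mod 13, x_{i+1} = (x_i − a_i)/13, with x_0 = x:
  x_0 = 9/4;  a_0 = 12;  x_1 = (x_0 − 12)/13 = -3/4
  x_1 = -3/4;  a_1 = 9;  x_2 = (x_1 − 9)/13 = -3/4
  x_2 = -3/4;  a_2 = 9;  x_3 = (x_2 − 9)/13 = -3/4
Digits: (12, 9, 9).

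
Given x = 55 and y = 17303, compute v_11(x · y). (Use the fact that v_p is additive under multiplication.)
v_11(951665) = 4

v_p(x) = 1 (factor: 55 = 11^1 · 5); v_p(y) = 3 (factor: 17303 = 11^3 · 13). Additivity: v_p(xy) = v_p(x) + v_p(y) = 1 + 3 = 4. (Direct check: xy = 951665 = 11^4 · (65).)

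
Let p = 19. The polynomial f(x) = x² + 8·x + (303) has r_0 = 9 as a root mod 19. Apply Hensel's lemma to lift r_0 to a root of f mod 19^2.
r_1 = 47 (mod 361)

Hensel: r_{i+1} = r_i − f(r_i)·(f′(r_i))^{-1} mod 19^{i+2}, f′(x) = 2x + 8. Iterate:
  r_0 = 9 (mod 19)
  r_1 = 47 (mod 361)
Final: r = 47 satisfies f(r) ≡ 0 mod 19^2.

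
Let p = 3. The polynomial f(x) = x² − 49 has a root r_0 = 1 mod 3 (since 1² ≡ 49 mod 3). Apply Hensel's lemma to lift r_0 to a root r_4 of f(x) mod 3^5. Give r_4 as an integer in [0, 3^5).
r_4 = 7 (mod 243)

Hensel's recurrence: r_{i+1} = r_i − f(r_i)·(f′(r_i))^{-1} mod 3^{i+2}, with f′(x) = 2x. Iterate:
  r_0 = 1 (mod 3)
  r_1 = 7 (mod 9)
  r_2 = 7 (mod 27)
  r_3 = 7 (mod 81)
  r_4 = 7 (mod 243)
Final: r_4 = 7, and one checks f(r_4) ≡ 0 mod 3^5.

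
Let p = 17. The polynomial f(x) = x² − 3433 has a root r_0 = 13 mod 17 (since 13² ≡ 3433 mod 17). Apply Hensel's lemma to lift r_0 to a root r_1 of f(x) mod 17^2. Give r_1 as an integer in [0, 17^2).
r_1 = 183 (mod 289)

Hensel's recurrence: r_{i+1} = r_i − f(r_i)·(f′(r_i))^{-1} mod 17^{i+2}, with f′(x) = 2x. Iterate:
  r_0 = 13 (mod 17)
  r_1 = 183 (mod 289)
Final: r_1 = 183, and one checks f(r_1) ≡ 0 mod 17^2.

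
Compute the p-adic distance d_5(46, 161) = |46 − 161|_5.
d_5(46, 161) = 1/5

Step 1 — x − y = 46 − 161 = -115. Step 2 — v_5(-115) = 1 (factor: -115 = −(5^1 · 23); the sign does not affect v_p). Step 3 — |x − y|_5 = 5^{-1} = 1/5.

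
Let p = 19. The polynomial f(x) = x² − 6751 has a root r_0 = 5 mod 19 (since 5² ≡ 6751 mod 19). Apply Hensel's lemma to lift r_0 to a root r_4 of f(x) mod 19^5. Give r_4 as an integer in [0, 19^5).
r_4 = 370847 (mod 2476099)

Hensel's recurrence: r_{i+1} = r_i − f(r_i)·(f′(r_i))^{-1} mod 19^{i+2}, with f′(x) = 2x. Iterate:
  r_0 = 5 (mod 19)
  r_1 = 100 (mod 361)
  r_2 = 461 (mod 6859)
  r_3 = 110205 (mod 130321)
  r_4 = 370847 (mod 2476099)
Final: r_4 = 370847, and one checks f(r_4) ≡ 0 mod 19^5.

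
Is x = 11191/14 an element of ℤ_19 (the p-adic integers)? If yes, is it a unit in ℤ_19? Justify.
x ∈ ℤ_19 but not a unit; v_19(x) = 2 > 0

ℤ_19 = {x ∈ ℚ_19 : v_19(x) ≥ 0} and ℤ_19^× = {x ∈ ℤ_19 : v_19(x) = 0}. Here v_19(11191/14) = v_19(num) − v_19(den) = 2; compare against these criteria.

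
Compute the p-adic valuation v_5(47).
v_5(47) = 0

v_5(n) is the largest exponent k such that 5^k divides n. Factor out: 47 = 5^0 · 47. (Sign doesn't affect v_p.) So v_5(47) = 0.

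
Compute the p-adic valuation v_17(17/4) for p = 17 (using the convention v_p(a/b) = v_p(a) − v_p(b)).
v_17(17/4) = 1

Factor powers of 17 from the numerator and denominator of the reduced fraction: 17 = 17^1 · 1 and 4 = 17^0 · 4. Apply v_p(a/b) = v_p(a) − v_p(b): v_17(17/4) = 1 − 0 = 1.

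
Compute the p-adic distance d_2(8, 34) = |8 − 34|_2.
d_2(8, 34) = 1/2

Step 1 — x − y = 8 − 34 = -26. Step 2 — v_2(-26) = 1 (factor: -26 = −(2^1 · 13); the sign does not affect v_p). Step 3 — |x − y|_2 = 2^{-1} = 1/2.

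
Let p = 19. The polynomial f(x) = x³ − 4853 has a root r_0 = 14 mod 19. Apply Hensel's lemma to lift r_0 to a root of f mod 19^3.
r_2 = 3320 (mod 6859)

Hensel: r_{i+1} = r_i − f(r_i)/f′(r_i) mod 19^{i+2}, where f′(x) = 3x². Iterate:
  r_0 = 14 (mod 19)
  r_1 = 71 (mod 361)
  r_2 = 3320 (mod 6859)
Final: r = 3320 with f(r) ≡ 0 mod 19^3.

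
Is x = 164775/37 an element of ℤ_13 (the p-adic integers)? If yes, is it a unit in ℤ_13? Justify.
x ∈ ℤ_13 but not a unit; v_13(x) = 3 > 0

ℤ_13 = {x ∈ ℚ_13 : v_13(x) ≥ 0} and ℤ_13^× = {x ∈ ℤ_13 : v_13(x) = 0}. Here v_13(164775/37) = v_13(num) − v_13(den) = 3; compare against these criteria.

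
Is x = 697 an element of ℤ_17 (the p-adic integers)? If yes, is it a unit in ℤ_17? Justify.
x ∈ ℤ_17 but not a unit; v_17(x) = 1 > 0

ℤ_17 = {x ∈ ℚ_17 : v_17(x) ≥ 0} and ℤ_17^× = {x ∈ ℤ_17 : v_17(x) = 0}. Here v_17(697) = v_17(num) − v_17(den) = 1; compare against these criteria.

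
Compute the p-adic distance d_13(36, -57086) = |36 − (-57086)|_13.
d_13(36, -57086) = 1/28561

Step 1 — x − y = 36 − (-57086) = 57122. Step 2 — v_13(57122) = 4 (factor: 57122 = (13^4 · 2); the sign does not affect v_p). Step 3 — |x − y|_13 = 13^{-4} = 1/28561.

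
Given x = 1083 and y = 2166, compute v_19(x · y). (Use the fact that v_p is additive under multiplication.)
v_19(2345778) = 4

v_p(x) = 2 (factor: 1083 = 19^2 · 3); v_p(y) = 2 (factor: 2166 = 19^2 · 6). Additivity: v_p(xy) = v_p(x) + v_p(y) = 2 + 2 = 4. (Direct check: xy = 2345778 = 19^4 · (18).)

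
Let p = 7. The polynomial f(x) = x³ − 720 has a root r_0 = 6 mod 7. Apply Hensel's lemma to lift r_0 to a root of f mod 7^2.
r_1 = 27 (mod 49)

Hensel: r_{i+1} = r_i − f(r_i)/f′(r_i) mod 7^{i+2}, where f′(x) = 3x². Iterate:
  r_0 = 6 (mod 7)
  r_1 = 27 (mod 49)
Final: r = 27 with f(r) ≡ 0 mod 7^2.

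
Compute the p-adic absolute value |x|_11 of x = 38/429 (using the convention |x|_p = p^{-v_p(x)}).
|38/429|_11 = 11

Step 1 — compute v_11(x) by factoring powers of 11 out of the numerator and denominator: v_11(38/429) = -1. Step 2 — apply |x|_p = p^{-v_p(x)} = 11^{1} = 11.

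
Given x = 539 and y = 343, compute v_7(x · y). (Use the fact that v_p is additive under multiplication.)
v_7(184877) = 5

v_p(x) = 2 (factor: 539 = 7^2 · 11); v_p(y) = 3 (factor: 343 = 7^3 · 1). Additivity: v_p(xy) = v_p(x) + v_p(y) = 2 + 3 = 5. (Direct check: xy = 184877 = 7^5 · (11).)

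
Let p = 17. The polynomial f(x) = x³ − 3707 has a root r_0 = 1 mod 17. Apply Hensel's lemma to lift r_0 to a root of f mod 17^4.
r_3 = 7498 (mod 83521)

Hensel: r_{i+1} = r_i − f(r_i)/f′(r_i) mod 17^{i+2}, where f′(x) = 3x². Iterate:
  r_0 = 1 (mod 17)
  r_1 = 273 (mod 289)
  r_2 = 2585 (mod 4913)
  r_3 = 7498 (mod 83521)
Final: r = 7498 with f(r) ≡ 0 mod 17^4.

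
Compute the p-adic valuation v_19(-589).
v_19(-589) = 1

v_19(n) is the largest exponent k such that 19^k divides n. Factor out: -589 = -19^1 · 31. (Sign doesn't affect v_p.) So v_19(-589) = 1.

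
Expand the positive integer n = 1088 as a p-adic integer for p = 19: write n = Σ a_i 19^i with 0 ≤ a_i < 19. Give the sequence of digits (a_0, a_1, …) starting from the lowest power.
(a_0, a_1, …) = (5, 0, 3)

Repeated division by 19 gives the digits low-to-high: 1088 = 5 + 3·19^2. Digit sequence: (5, 0, 3).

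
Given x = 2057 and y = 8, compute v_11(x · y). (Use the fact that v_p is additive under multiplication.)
v_11(16456) = 2

v_p(x) = 2 (factor: 2057 = 11^2 · 17); v_p(y) = 0 (factor: 8 = 11^0 · 8). Additivity: v_p(xy) = v_p(x) + v_p(y) = 2 + 0 = 2. (Direct check: xy = 16456 = 11^2 · (136).)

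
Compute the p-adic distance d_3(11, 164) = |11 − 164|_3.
d_3(11, 164) = 1/9

Step 1 — x − y = 11 − 164 = -153. Step 2 — v_3(-153) = 2 (factor: -153 = −(3^2 · 17); the sign does not affect v_p). Step 3 — |x − y|_3 = 3^{-2} = 1/9.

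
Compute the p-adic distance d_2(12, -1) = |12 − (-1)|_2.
d_2(12, -1) = 1

Step 1 — x − y = 12 − (-1) = 13. Step 2 — v_2(13) = 0 (factor: 13 = (2^0 · 13); the sign does not affect v_p). Step 3 — |x − y|_2 = 2^{0} = 1.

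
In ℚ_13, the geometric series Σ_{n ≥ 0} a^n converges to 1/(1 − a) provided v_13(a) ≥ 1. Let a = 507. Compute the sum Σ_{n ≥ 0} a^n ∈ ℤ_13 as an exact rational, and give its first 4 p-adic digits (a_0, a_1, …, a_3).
Σ a^n = 1/(1 − a) = -1/506;  first 4 digits = (1, 0, 3, 0)

v_13(a) = 2 ≥ 1, so the series converges in ℤ_13 to 1/(1 − a) = 1/(1 − 507) = -1/506. Expand this rational in ℤ_13: compute digits iteratively via d_i = x_i mod 13, x_{i+1} = (x_i − d_i)/13. The first 4 digits are (1, 0, 3, 0).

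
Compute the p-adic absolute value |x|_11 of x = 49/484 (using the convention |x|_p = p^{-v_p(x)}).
|49/484|_11 = 121

Step 1 — compute v_11(x) by factoring powers of 11 out of the numerator and denominator: v_11(49/484) = -2. Step 2 — apply |x|_p = p^{-v_p(x)} = 11^{2} = 121.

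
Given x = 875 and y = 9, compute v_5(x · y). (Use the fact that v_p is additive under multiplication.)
v_5(7875) = 3

v_p(x) = 3 (factor: 875 = 5^3 · 7); v_p(y) = 0 (factor: 9 = 5^0 · 9). Additivity: v_p(xy) = v_p(x) + v_p(y) = 3 + 0 = 3. (Direct check: xy = 7875 = 5^3 · (63).)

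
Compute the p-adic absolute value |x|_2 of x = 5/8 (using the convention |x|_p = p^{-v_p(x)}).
|5/8|_2 = 8

Step 1 — compute v_2(x) by factoring powers of 2 out of the numerator and denominator: v_2(5/8) = -3. Step 2 — apply |x|_p = p^{-v_p(x)} = 2^{3} = 8.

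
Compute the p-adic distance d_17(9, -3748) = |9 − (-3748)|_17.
d_17(9, -3748) = 1/289

Step 1 — x − y = 9 − (-3748) = 3757. Step 2 — v_17(3757) = 2 (factor: 3757 = (17^2 · 13); the sign does not affect v_p). Step 3 — |x − y|_17 = 17^{-2} = 1/289.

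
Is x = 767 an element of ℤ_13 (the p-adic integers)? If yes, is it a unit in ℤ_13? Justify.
x ∈ ℤ_13 but not a unit; v_13(x) = 1 > 0

ℤ_13 = {x ∈ ℚ_13 : v_13(x) ≥ 0} and ℤ_13^× = {x ∈ ℤ_13 : v_13(x) = 0}. Here v_13(767) = v_13(num) − v_13(den) = 1; compare against these criteria.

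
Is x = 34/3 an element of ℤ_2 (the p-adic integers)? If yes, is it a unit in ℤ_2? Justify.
x ∈ ℤ_2 but not a unit; v_2(x) = 1 > 0

ℤ_2 = {x ∈ ℚ_2 : v_2(x) ≥ 0} and ℤ_2^× = {x ∈ ℤ_2 : v_2(x) = 0}. Here v_2(34/3) = v_2(num) − v_2(den) = 1; compare against these criteria.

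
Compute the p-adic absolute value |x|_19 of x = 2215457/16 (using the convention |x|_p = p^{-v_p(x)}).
|2215457/16|_19 = 1/130321

Step 1 — compute v_19(x) by factoring powers of 19 out of the numerator and denominator: v_19(2215457/16) = 4. Step 2 — apply |x|_p = p^{-v_p(x)} = 19^{-4} = 1/130321.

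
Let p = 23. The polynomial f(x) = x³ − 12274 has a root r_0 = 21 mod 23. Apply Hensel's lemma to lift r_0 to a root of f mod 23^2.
r_1 = 228 (mod 529)

Hensel: r_{i+1} = r_i − f(r_i)/f′(r_i) mod 23^{i+2}, where f′(x) = 3x². Iterate:
  r_0 = 21 (mod 23)
  r_1 = 228 (mod 529)
Final: r = 228 with f(r) ≡ 0 mod 23^2.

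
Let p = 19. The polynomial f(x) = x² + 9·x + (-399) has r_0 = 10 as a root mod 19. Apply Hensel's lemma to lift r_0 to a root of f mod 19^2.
r_1 = 67 (mod 361)

Hensel: r_{i+1} = r_i − f(r_i)·(f′(r_i))^{-1} mod 19^{i+2}, f′(x) = 2x + 9. Iterate:
  r_0 = 10 (mod 19)
  r_1 = 67 (mod 361)
Final: r = 67 satisfies f(r) ≡ 0 mod 19^2.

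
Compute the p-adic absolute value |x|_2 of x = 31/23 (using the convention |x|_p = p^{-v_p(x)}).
|31/23|_2 = 1

Step 1 — compute v_2(x) by factoring powers of 2 out of the numerator and denominator: v_2(31/23) = 0. Step 2 — apply |x|_p = p^{-v_p(x)} = 2^{0} = 1.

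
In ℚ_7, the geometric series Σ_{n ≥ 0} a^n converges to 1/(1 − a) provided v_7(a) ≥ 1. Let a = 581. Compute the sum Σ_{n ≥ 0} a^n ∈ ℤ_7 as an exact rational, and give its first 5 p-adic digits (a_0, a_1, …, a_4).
Σ a^n = 1/(1 − a) = -1/580;  first 5 digits = (1, 6, 5, 4, 2)

v_7(a) = 1 ≥ 1, so the series converges in ℤ_7 to 1/(1 − a) = 1/(1 − 581) = -1/580. Expand this rational in ℤ_7: compute digits iteratively via d_i = x_i mod 7, x_{i+1} = (x_i − d_i)/7. The first 5 digits are (1, 6, 5, 4, 2).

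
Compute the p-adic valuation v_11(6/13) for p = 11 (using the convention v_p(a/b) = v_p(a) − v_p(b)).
v_11(6/13) = 0

Factor powers of 11 from the numerator and denominator of the reduced fraction: 6 = 11^0 · 6 and 13 = 11^0 · 13. Apply v_p(a/b) = v_p(a) − v_p(b): v_11(6/13) = 0 − 0 = 0.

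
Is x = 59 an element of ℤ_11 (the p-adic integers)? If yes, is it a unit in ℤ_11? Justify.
x ∈ ℤ_11^× (unit); v_11(x) = 0

ℤ_11 = {x ∈ ℚ_11 : v_11(x) ≥ 0} and ℤ_11^× = {x ∈ ℤ_11 : v_11(x) = 0}. Here v_11(59) = v_11(num) − v_11(den) = 0; compare against these criteria.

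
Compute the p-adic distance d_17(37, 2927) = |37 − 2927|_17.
d_17(37, 2927) = 1/289

Step 1 — x − y = 37 − 2927 = -2890. Step 2 — v_17(-2890) = 2 (factor: -2890 = −(17^2 · 10); the sign does not affect v_p). Step 3 — |x − y|_17 = 17^{-2} = 1/289.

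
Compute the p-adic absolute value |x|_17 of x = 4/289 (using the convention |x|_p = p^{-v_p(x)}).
|4/289|_17 = 289

Step 1 — compute v_17(x) by factoring powers of 17 out of the numerator and denominator: v_17(4/289) = -2. Step 2 — apply |x|_p = p^{-v_p(x)} = 17^{2} = 289.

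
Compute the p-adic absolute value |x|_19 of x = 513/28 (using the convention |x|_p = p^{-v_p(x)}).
|513/28|_19 = 1/19

Step 1 — compute v_19(x) by factoring powers of 19 out of the numerator and denominator: v_19(513/28) = 1. Step 2 — apply |x|_p = p^{-v_p(x)} = 19^{-1} = 1/19.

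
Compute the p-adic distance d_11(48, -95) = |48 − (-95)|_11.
d_11(48, -95) = 1/11

Step 1 — x − y = 48 − (-95) = 143. Step 2 — v_11(143) = 1 (factor: 143 = (11^1 · 13); the sign does not affect v_p). Step 3 — |x − y|_11 = 11^{-1} = 1/11.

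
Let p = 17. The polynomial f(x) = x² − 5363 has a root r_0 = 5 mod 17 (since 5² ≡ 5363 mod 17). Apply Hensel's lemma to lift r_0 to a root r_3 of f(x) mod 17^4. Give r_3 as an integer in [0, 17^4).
r_3 = 44698 (mod 83521)

Hensel's recurrence: r_{i+1} = r_i − f(r_i)·(f′(r_i))^{-1} mod 17^{i+2}, with f′(x) = 2x. Iterate:
  r_0 = 5 (mod 17)
  r_1 = 192 (mod 289)
  r_2 = 481 (mod 4913)
  r_3 = 44698 (mod 83521)
Final: r_3 = 44698, and one checks f(r_3) ≡ 0 mod 17^4.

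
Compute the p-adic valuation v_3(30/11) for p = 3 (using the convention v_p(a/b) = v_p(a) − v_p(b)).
v_3(30/11) = 1

Factor powers of 3 from the numerator and denominator of the reduced fraction: 30 = 3^1 · 10 and 11 = 3^0 · 11. Apply v_p(a/b) = v_p(a) − v_p(b): v_3(30/11) = 1 − 0 = 1.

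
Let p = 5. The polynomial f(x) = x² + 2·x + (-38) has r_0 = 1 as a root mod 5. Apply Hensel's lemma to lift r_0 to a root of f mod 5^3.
r_2 = 16 (mod 125)

Hensel: r_{i+1} = r_i − f(r_i)·(f′(r_i))^{-1} mod 5^{i+2}, f′(x) = 2x + 2. Iterate:
  r_0 = 1 (mod 5)
  r_1 = 16 (mod 25)
  r_2 = 16 (mod 125)
Final: r = 16 satisfies f(r) ≡ 0 mod 5^3.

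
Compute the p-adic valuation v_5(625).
v_5(625) = 4

v_5(n) is the largest exponent k such that 5^k divides n. Factor out: 625 = 5^4 · 1. (Sign doesn't affect v_p.) So v_5(625) = 4.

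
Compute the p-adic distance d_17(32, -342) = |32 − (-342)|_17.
d_17(32, -342) = 1/17

Step 1 — x − y = 32 − (-342) = 374. Step 2 — v_17(374) = 1 (factor: 374 = (17^1 · 22); the sign does not affect v_p). Step 3 — |x − y|_17 = 17^{-1} = 1/17.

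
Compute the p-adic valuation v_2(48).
v_2(48) = 4

v_2(n) is the largest exponent k such that 2^k divides n. Factor out: 48 = 2^4 · 3. (Sign doesn't affect v_p.) So v_2(48) = 4.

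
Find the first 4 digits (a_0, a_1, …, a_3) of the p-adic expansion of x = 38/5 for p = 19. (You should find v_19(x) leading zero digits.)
(a_0, …, a_3) = (0, 8, 11, 7)

v_19(38/5) = 1, so a_0 = ... = a_0 = 0. Factor out: x = 19^1 · u with u = 2/5 a unit in ℤ_19. Expand u iteratively via a_{v+i} = u_i mod 19, u_{i+1} = (u_i − a_{v+i})/19:
  u_0 = 2/5;  a_1 = 8;  u_1 = (u_0 − 8)/19 = -2/5
  u_1 = -2/5;  a_2 = 11;  u_2 = (u_1 − 11)/19 = -3/5
  u_2 = -3/5;  a_3 = 7;  u_3 = (u_2 − 7)/19 = -2/5
Digits: (0, 8, 11, 7).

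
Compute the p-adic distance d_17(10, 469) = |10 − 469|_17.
d_17(10, 469) = 1/17

Step 1 — x − y = 10 − 469 = -459. Step 2 — v_17(-459) = 1 (factor: -459 = −(17^1 · 27); the sign does not affect v_p). Step 3 — |x − y|_17 = 17^{-1} = 1/17.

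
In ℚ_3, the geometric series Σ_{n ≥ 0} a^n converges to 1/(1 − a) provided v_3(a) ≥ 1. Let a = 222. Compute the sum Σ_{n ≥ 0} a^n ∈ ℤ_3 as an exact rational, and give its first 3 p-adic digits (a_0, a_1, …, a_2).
Σ a^n = 1/(1 − a) = -1/221;  first 3 digits = (1, 2, 1)

v_3(a) = 1 ≥ 1, so the series converges in ℤ_3 to 1/(1 − a) = 1/(1 − 222) = -1/221. Expand this rational in ℤ_3: compute digits iteratively via d_i = x_i mod 3, x_{i+1} = (x_i − d_i)/3. The first 3 digits are (1, 2, 1).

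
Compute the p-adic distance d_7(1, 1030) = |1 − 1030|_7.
d_7(1, 1030) = 1/343

Step 1 — x − y = 1 − 1030 = -1029. Step 2 — v_7(-1029) = 3 (factor: -1029 = −(7^3 · 3); the sign does not affect v_p). Step 3 — |x − y|_7 = 7^{-3} = 1/343.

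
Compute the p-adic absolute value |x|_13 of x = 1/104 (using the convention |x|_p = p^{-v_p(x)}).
|1/104|_13 = 13

Step 1 — compute v_13(x) by factoring powers of 13 out of the numerator and denominator: v_13(1/104) = -1. Step 2 — apply |x|_p = p^{-v_p(x)} = 13^{1} = 13.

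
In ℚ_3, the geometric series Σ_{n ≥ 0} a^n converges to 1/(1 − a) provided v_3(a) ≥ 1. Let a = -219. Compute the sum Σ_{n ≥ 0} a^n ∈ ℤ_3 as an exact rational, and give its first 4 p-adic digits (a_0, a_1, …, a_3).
Σ a^n = 1/(1 − a) = 1/220;  first 4 digits = (1, 2, 0, 0)

v_3(a) = 1 ≥ 1, so the series converges in ℤ_3 to 1/(1 − a) = 1/(1 − (-219)) = 1/220. Expand this rational in ℤ_3: compute digits iteratively via d_i = x_i mod 3, x_{i+1} = (x_i − d_i)/3. The first 4 digits are (1, 2, 0, 0).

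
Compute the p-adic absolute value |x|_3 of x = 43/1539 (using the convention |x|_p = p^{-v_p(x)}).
|43/1539|_3 = 81

Step 1 — compute v_3(x) by factoring powers of 3 out of the numerator and denominator: v_3(43/1539) = -4. Step 2 — apply |x|_p = p^{-v_p(x)} = 3^{4} = 81.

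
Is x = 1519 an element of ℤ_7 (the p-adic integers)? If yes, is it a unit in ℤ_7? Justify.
x ∈ ℤ_7 but not a unit; v_7(x) = 2 > 0

ℤ_7 = {x ∈ ℚ_7 : v_7(x) ≥ 0} and ℤ_7^× = {x ∈ ℤ_7 : v_7(x) = 0}. Here v_7(1519) = v_7(num) − v_7(den) = 2; compare against these criteria.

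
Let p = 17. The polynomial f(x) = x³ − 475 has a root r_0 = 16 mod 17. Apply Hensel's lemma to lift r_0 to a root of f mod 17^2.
r_1 = 254 (mod 289)

Hensel: r_{i+1} = r_i − f(r_i)/f′(r_i) mod 17^{i+2}, where f′(x) = 3x². Iterate:
  r_0 = 16 (mod 17)
  r_1 = 254 (mod 289)
Final: r = 254 with f(r) ≡ 0 mod 17^2.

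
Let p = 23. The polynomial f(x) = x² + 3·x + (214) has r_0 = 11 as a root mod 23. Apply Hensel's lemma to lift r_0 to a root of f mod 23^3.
r_2 = 9349 (mod 12167)

Hensel: r_{i+1} = r_i − f(r_i)·(f′(r_i))^{-1} mod 23^{i+2}, f′(x) = 2x + 3. Iterate:
  r_0 = 11 (mod 23)
  r_1 = 356 (mod 529)
  r_2 = 9349 (mod 12167)
Final: r = 9349 satisfies f(r) ≡ 0 mod 23^3.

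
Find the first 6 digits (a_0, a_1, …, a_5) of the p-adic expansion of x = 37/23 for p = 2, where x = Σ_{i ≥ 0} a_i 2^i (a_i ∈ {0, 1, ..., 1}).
(a_0, …, a_5) = (1, 1, 0, 0, 0, 1)

v_2(37/23) = 0 (numerator and denominator both coprime to 2), so x ∈ ℤ_2^×. Compute digits iteratively via a_i = x_i mod 2, x_{i+1} = (x_i − a_i)/2, with x_0 = x:
  x_0 = 37/23;  a_0 = 1;  x_1 = (x_0 − 1)/2 = 7/23
  x_1 = 7/23;  a_1 = 1;  x_2 = (x_1 − 1)/2 = -8/23
  x_2 = -8/23;  a_2 = 0;  x_3 = (x_2 − 0)/2 = -4/23
  x_3 = -4/23;  a_3 = 0;  x_4 = (x_3 − 0)/2 = -2/23
  x_4 = -2/23;  a_4 = 0;  x_5 = (x_4 − 0)/2 = -1/23
  x_5 = -1/23;  a_5 = 1;  x_6 = (x_5 − 1)/2 = -12/23
Digits: (1, 1, 0, 0, 0, 1).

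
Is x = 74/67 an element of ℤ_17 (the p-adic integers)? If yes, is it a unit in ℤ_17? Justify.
x ∈ ℤ_17^× (unit); v_17(x) = 0

ℤ_17 = {x ∈ ℚ_17 : v_17(x) ≥ 0} and ℤ_17^× = {x ∈ ℤ_17 : v_17(x) = 0}. Here v_17(74/67) = v_17(num) − v_17(den) = 0; compare against these criteria.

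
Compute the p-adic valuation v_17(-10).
v_17(-10) = 0

v_17(n) is the largest exponent k such that 17^k divides n. Factor out: -10 = -17^0 · 10. (Sign doesn't affect v_p.) So v_17(-10) = 0.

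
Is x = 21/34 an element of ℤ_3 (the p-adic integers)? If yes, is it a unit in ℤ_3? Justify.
x ∈ ℤ_3 but not a unit; v_3(x) = 1 > 0

ℤ_3 = {x ∈ ℚ_3 : v_3(x) ≥ 0} and ℤ_3^× = {x ∈ ℤ_3 : v_3(x) = 0}. Here v_3(21/34) = v_3(num) − v_3(den) = 1; compare against these criteria.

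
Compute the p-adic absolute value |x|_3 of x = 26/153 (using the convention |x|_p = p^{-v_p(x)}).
|26/153|_3 = 9

Step 1 — compute v_3(x) by factoring powers of 3 out of the numerator and denominator: v_3(26/153) = -2. Step 2 — apply |x|_p = p^{-v_p(x)} = 3^{2} = 9.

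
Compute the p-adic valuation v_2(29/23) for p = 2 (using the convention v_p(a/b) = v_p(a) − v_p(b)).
v_2(29/23) = 0

Factor powers of 2 from the numerator and denominator of the reduced fraction: 29 = 2^0 · 29 and 23 = 2^0 · 23. Apply v_p(a/b) = v_p(a) − v_p(b): v_2(29/23) = 0 − 0 = 0.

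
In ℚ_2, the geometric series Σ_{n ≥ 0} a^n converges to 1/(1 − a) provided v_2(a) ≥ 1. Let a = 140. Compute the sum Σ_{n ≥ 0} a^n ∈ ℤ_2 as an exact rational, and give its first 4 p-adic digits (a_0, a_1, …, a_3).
Σ a^n = 1/(1 − a) = -1/139;  first 4 digits = (1, 0, 1, 1)

v_2(a) = 2 ≥ 1, so the series converges in ℤ_2 to 1/(1 − a) = 1/(1 − 140) = -1/139. Expand this rational in ℤ_2: compute digits iteratively via d_i = x_i mod 2, x_{i+1} = (x_i − d_i)/2. The first 4 digits are (1, 0, 1, 1).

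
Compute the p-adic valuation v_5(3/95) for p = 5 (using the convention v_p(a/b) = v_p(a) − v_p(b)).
v_5(3/95) = -1

Factor powers of 5 from the numerator and denominator of the reduced fraction: 3 = 5^0 · 3 and 95 = 5^1 · 19. Apply v_p(a/b) = v_p(a) − v_p(b): v_5(3/95) = 0 − 1 = -1.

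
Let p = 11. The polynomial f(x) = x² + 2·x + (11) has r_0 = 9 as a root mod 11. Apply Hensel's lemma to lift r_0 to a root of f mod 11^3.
r_2 = 185 (mod 1331)

Hensel: r_{i+1} = r_i − f(r_i)·(f′(r_i))^{-1} mod 11^{i+2}, f′(x) = 2x + 2. Iterate:
  r_0 = 9 (mod 11)
  r_1 = 64 (mod 121)
  r_2 = 185 (mod 1331)
Final: r = 185 satisfies f(r) ≡ 0 mod 11^3.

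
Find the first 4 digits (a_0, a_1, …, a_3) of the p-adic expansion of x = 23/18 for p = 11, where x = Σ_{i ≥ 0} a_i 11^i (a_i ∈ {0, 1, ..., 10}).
(a_0, …, a_3) = (8, 0, 3, 4)

v_11(23/18) = 0 (numerator and denominator both coprime to 11), so x ∈ ℤ_11^×. Compute digits iteratively via a_i = x_i mod 11, x_{i+1} = (x_i − a_i)/11, with x_0 = x:
  x_0 = 23/18;  a_0 = 8;  x_1 = (x_0 − 8)/11 = -11/18
  x_1 = -11/18;  a_1 = 0;  x_2 = (x_1 − 0)/11 = -1/18
  x_2 = -1/18;  a_2 = 3;  x_3 = (x_2 − 3)/11 = -5/18
  x_3 = -5/18;  a_3 = 4;  x_4 = (x_3 − 4)/11 = -7/18
Digits: (8, 0, 3, 4).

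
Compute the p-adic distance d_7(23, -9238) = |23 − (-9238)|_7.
d_7(23, -9238) = 1/343

Step 1 — x − y = 23 − (-9238) = 9261. Step 2 — v_7(9261) = 3 (factor: 9261 = (7^3 · 27); the sign does not affect v_p). Step 3 — |x − y|_7 = 7^{-3} = 1/343.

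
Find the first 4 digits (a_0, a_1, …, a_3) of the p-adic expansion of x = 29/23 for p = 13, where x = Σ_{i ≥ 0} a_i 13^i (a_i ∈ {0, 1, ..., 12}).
(a_0, …, a_3) = (12, 2, 6, 8)

v_13(29/23) = 0 (numerator and denominator both coprime to 13), so x ∈ ℤ_13^×. Compute digits iteratively via a_i = x_i mod 13, x_{i+1} = (x_i − a_i)/13, with x_0 = x:
  x_0 = 29/23;  a_0 = 12;  x_1 = (x_0 − 12)/13 = -19/23
  x_1 = -19/23;  a_1 = 2;  x_2 = (x_1 − 2)/13 = -5/23
  x_2 = -5/23;  a_2 = 6;  x_3 = (x_2 − 6)/13 = -11/23
  x_3 = -11/23;  a_3 = 8;  x_4 = (x_3 − 8)/13 = -15/23
Digits: (12, 2, 6, 8).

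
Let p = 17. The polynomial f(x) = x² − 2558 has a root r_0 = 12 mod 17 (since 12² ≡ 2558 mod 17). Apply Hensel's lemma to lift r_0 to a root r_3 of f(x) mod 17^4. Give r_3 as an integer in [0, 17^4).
r_3 = 46184 (mod 83521)

Hensel's recurrence: r_{i+1} = r_i − f(r_i)·(f′(r_i))^{-1} mod 17^{i+2}, with f′(x) = 2x. Iterate:
  r_0 = 12 (mod 17)
  r_1 = 233 (mod 289)
  r_2 = 1967 (mod 4913)
  r_3 = 46184 (mod 83521)
Final: r_3 = 46184, and one checks f(r_3) ≡ 0 mod 17^4.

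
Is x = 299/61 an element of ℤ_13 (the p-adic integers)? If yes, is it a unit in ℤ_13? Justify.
x ∈ ℤ_13 but not a unit; v_13(x) = 1 > 0

ℤ_13 = {x ∈ ℚ_13 : v_13(x) ≥ 0} and ℤ_13^× = {x ∈ ℤ_13 : v_13(x) = 0}. Here v_13(299/61) = v_13(num) − v_13(den) = 1; compare against these criteria.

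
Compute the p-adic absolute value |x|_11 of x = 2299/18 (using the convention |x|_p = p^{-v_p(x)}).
|2299/18|_11 = 1/121

Step 1 — compute v_11(x) by factoring powers of 11 out of the numerator and denominator: v_11(2299/18) = 2. Step 2 — apply |x|_p = p^{-v_p(x)} = 11^{-2} = 1/121.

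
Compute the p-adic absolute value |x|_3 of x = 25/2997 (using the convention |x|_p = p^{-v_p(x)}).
|25/2997|_3 = 81

Step 1 — compute v_3(x) by factoring powers of 3 out of the numerator and denominator: v_3(25/2997) = -4. Step 2 — apply |x|_p = p^{-v_p(x)} = 3^{4} = 81.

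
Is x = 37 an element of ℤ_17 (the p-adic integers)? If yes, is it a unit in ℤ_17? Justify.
x ∈ ℤ_17^× (unit); v_17(x) = 0

ℤ_17 = {x ∈ ℚ_17 : v_17(x) ≥ 0} and ℤ_17^× = {x ∈ ℤ_17 : v_17(x) = 0}. Here v_17(37) = v_17(num) − v_17(den) = 0; compare against these criteria.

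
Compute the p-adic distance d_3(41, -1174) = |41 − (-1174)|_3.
d_3(41, -1174) = 1/243

Step 1 — x − y = 41 − (-1174) = 1215. Step 2 — v_3(1215) = 5 (factor: 1215 = (3^5 · 5); the sign does not affect v_p). Step 3 — |x − y|_3 = 3^{-5} = 1/243.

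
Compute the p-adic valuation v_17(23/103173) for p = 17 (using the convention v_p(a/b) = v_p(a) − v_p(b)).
v_17(23/103173) = -3

Factor powers of 17 from the numerator and denominator of the reduced fraction: 23 = 17^0 · 23 and 103173 = 17^3 · 21. Apply v_p(a/b) = v_p(a) − v_p(b): v_17(23/103173) = 0 − 3 = -3.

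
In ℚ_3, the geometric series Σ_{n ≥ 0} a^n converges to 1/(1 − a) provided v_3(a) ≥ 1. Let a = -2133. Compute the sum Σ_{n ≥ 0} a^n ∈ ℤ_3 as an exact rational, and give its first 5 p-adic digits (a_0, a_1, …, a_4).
Σ a^n = 1/(1 − a) = 1/2134;  first 5 digits = (1, 0, 0, 2, 0)

v_3(a) = 3 ≥ 1, so the series converges in ℤ_3 to 1/(1 − a) = 1/(1 − (-2133)) = 1/2134. Expand this rational in ℤ_3: compute digits iteratively via d_i = x_i mod 3, x_{i+1} = (x_i − d_i)/3. The first 5 digits are (1, 0, 0, 2, 0).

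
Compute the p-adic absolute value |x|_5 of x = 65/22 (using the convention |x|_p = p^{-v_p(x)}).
|65/22|_5 = 1/5

Step 1 — compute v_5(x) by factoring powers of 5 out of the numerator and denominator: v_5(65/22) = 1. Step 2 — apply |x|_p = p^{-v_p(x)} = 5^{-1} = 1/5.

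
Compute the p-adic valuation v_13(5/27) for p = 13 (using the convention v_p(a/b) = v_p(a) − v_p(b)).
v_13(5/27) = 0

Factor powers of 13 from the numerator and denominator of the reduced fraction: 5 = 13^0 · 5 and 27 = 13^0 · 27. Apply v_p(a/b) = v_p(a) − v_p(b): v_13(5/27) = 0 − 0 = 0.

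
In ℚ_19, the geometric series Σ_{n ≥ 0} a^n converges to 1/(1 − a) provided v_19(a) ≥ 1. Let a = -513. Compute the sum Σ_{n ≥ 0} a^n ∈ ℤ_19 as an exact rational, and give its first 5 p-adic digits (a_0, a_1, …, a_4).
Σ a^n = 1/(1 − a) = 1/514;  first 5 digits = (1, 11, 5, 1, 3)

v_19(a) = 1 ≥ 1, so the series converges in ℤ_19 to 1/(1 − a) = 1/(1 − (-513)) = 1/514. Expand this rational in ℤ_19: compute digits iteratively via d_i = x_i mod 19, x_{i+1} = (x_i − d_i)/19. The first 5 digits are (1, 11, 5, 1, 3).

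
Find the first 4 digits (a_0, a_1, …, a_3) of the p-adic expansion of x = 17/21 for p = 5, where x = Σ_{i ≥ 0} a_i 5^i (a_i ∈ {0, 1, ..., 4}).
(a_0, …, a_3) = (2, 0, 4, 3)

v_5(17/21) = 0 (numerator and denominator both coprime to 5), so x ∈ ℤ_5^×. Compute digits iteratively via a_i = x_i mod 5, x_{i+1} = (x_i − a_i)/5, with x_0 = x:
  x_0 = 17/21;  a_0 = 2;  x_1 = (x_0 − 2)/5 = -5/21
  x_1 = -5/21;  a_1 = 0;  x_2 = (x_1 − 0)/5 = -1/21
  x_2 = -1/21;  a_2 = 4;  x_3 = (x_2 − 4)/5 = -17/21
  x_3 = -17/21;  a_3 = 3;  x_4 = (x_3 − 3)/5 = -16/21
Digits: (2, 0, 4, 3).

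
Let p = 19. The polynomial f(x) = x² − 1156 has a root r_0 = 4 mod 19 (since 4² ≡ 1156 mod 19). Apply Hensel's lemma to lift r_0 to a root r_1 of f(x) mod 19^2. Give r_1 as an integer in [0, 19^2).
r_1 = 327 (mod 361)

Hensel's recurrence: r_{i+1} = r_i − f(r_i)·(f′(r_i))^{-1} mod 19^{i+2}, with f′(x) = 2x. Iterate:
  r_0 = 4 (mod 19)
  r_1 = 327 (mod 361)
Final: r_1 = 327, and one checks f(r_1) ≡ 0 mod 19^2.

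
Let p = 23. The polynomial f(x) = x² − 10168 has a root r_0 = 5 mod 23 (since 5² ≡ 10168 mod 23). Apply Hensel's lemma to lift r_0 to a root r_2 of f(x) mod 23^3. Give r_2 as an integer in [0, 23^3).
r_2 = 6997 (mod 12167)

Hensel's recurrence: r_{i+1} = r_i − f(r_i)·(f′(r_i))^{-1} mod 23^{i+2}, with f′(x) = 2x. Iterate:
  r_0 = 5 (mod 23)
  r_1 = 120 (mod 529)
  r_2 = 6997 (mod 12167)
Final: r_2 = 6997, and one checks f(r_2) ≡ 0 mod 23^3.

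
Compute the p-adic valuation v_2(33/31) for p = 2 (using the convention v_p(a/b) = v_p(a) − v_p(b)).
v_2(33/31) = 0

Factor powers of 2 from the numerator and denominator of the reduced fraction: 33 = 2^0 · 33 and 31 = 2^0 · 31. Apply v_p(a/b) = v_p(a) − v_p(b): v_2(33/31) = 0 − 0 = 0.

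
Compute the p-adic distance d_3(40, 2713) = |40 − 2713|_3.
d_3(40, 2713) = 1/243

Step 1 — x − y = 40 − 2713 = -2673. Step 2 — v_3(-2673) = 5 (factor: -2673 = −(3^5 · 11); the sign does not affect v_p). Step 3 — |x − y|_3 = 3^{-5} = 1/243.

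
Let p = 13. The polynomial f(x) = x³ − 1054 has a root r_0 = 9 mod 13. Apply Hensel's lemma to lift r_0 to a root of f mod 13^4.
r_3 = 7237 (mod 28561)

Hensel: r_{i+1} = r_i − f(r_i)/f′(r_i) mod 13^{i+2}, where f′(x) = 3x². Iterate:
  r_0 = 9 (mod 13)
  r_1 = 139 (mod 169)
  r_2 = 646 (mod 2197)
  r_3 = 7237 (mod 28561)
Final: r = 7237 with f(r) ≡ 0 mod 13^4.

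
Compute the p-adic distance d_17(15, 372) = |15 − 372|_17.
d_17(15, 372) = 1/17

Step 1 — x − y = 15 − 372 = -357. Step 2 — v_17(-357) = 1 (factor: -357 = −(17^1 · 21); the sign does not affect v_p). Step 3 — |x − y|_17 = 17^{-1} = 1/17.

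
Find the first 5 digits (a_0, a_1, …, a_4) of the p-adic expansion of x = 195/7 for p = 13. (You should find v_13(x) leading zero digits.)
(a_0, …, a_4) = (0, 4, 11, 1, 11)

v_13(195/7) = 1, so a_0 = ... = a_0 = 0. Factor out: x = 13^1 · u with u = 15/7 a unit in ℤ_13. Expand u iteratively via a_{v+i} = u_i mod 13, u_{i+1} = (u_i − a_{v+i})/13:
  u_0 = 15/7;  a_1 = 4;  u_1 = (u_0 − 4)/13 = -1/7
  u_1 = -1/7;  a_2 = 11;  u_2 = (u_1 − 11)/13 = -6/7
  u_2 = -6/7;  a_3 = 1;  u_3 = (u_2 − 1)/13 = -1/7
  u_3 = -1/7;  a_4 = 11;  u_4 = (u_3 − 11)/13 = -6/7
Digits: (0, 4, 11, 1, 11).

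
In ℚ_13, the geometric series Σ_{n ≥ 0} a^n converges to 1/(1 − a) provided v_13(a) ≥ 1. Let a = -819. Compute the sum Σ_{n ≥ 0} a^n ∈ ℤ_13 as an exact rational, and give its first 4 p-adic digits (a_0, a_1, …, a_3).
Σ a^n = 1/(1 − a) = 1/820;  first 4 digits = (1, 2, 12, 0)

v_13(a) = 1 ≥ 1, so the series converges in ℤ_13 to 1/(1 − a) = 1/(1 − (-819)) = 1/820. Expand this rational in ℤ_13: compute digits iteratively via d_i = x_i mod 13, x_{i+1} = (x_i − d_i)/13. The first 4 digits are (1, 2, 12, 0).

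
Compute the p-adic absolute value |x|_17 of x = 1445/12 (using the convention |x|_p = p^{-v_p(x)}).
|1445/12|_17 = 1/289

Step 1 — compute v_17(x) by factoring powers of 17 out of the numerator and denominator: v_17(1445/12) = 2. Step 2 — apply |x|_p = p^{-v_p(x)} = 17^{-2} = 1/289.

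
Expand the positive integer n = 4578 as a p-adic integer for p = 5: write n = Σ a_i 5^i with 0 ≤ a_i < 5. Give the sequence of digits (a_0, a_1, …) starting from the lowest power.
(a_0, a_1, …) = (3, 0, 3, 1, 2, 1)

Repeated division by 5 gives the digits low-to-high: 4578 = 3 + 3·5^2 + 1·5^3 + 2·5^4 + 1·5^5. Digit sequence: (3, 0, 3, 1, 2, 1).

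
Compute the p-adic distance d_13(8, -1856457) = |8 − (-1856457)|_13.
d_13(8, -1856457) = 1/371293

Step 1 — x − y = 8 − (-1856457) = 1856465. Step 2 — v_13(1856465) = 5 (factor: 1856465 = (13^5 · 5); the sign does not affect v_p). Step 3 — |x − y|_13 = 13^{-5} = 1/371293.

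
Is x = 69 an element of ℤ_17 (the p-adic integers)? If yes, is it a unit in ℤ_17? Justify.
x ∈ ℤ_17^× (unit); v_17(x) = 0

ℤ_17 = {x ∈ ℚ_17 : v_17(x) ≥ 0} and ℤ_17^× = {x ∈ ℤ_17 : v_17(x) = 0}. Here v_17(69) = v_17(num) − v_17(den) = 0; compare against these criteria.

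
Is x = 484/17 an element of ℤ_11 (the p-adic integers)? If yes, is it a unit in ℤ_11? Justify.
x ∈ ℤ_11 but not a unit; v_11(x) = 2 > 0

ℤ_11 = {x ∈ ℚ_11 : v_11(x) ≥ 0} and ℤ_11^× = {x ∈ ℤ_11 : v_11(x) = 0}. Here v_11(484/17) = v_11(num) − v_11(den) = 2; compare against these criteria.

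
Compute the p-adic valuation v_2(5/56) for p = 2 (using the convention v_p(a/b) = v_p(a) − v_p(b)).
v_2(5/56) = -3

Factor powers of 2 from the numerator and denominator of the reduced fraction: 5 = 2^0 · 5 and 56 = 2^3 · 7. Apply v_p(a/b) = v_p(a) − v_p(b): v_2(5/56) = 0 − 3 = -3.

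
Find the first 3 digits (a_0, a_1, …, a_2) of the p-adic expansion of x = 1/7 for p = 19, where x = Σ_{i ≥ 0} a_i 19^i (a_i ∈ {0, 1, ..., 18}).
(a_0, …, a_2) = (11, 13, 2)

v_19(1/7) = 0 (numerator and denominator both coprime to 19), so x ∈ ℤ_19^×. Compute digits iteratively via a_i = x_i mod 19, x_{i+1} = (x_i − a_i)/19, with x_0 = x:
  x_0 = 1/7;  a_0 = 11;  x_1 = (x_0 − 11)/19 = -4/7
  x_1 = -4/7;  a_1 = 13;  x_2 = (x_1 − 13)/19 = -5/7
  x_2 = -5/7;  a_2 = 2;  x_3 = (x_2 − 2)/19 = -1/7
Digits: (11, 13, 2).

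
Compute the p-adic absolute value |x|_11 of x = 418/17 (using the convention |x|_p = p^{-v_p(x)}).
|418/17|_11 = 1/11

Step 1 — compute v_11(x) by factoring powers of 11 out of the numerator and denominator: v_11(418/17) = 1. Step 2 — apply |x|_p = p^{-v_p(x)} = 11^{-1} = 1/11.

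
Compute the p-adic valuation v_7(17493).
v_7(17493) = 3

v_7(n) is the largest exponent k such that 7^k divides n. Factor out: 17493 = 7^3 · 51. (Sign doesn't affect v_p.) So v_7(17493) = 3.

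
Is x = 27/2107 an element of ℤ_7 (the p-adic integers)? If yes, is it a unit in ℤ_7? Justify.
x ∉ ℤ_7 (v_7(x) = -2 < 0)

ℤ_7 = {x ∈ ℚ_7 : v_7(x) ≥ 0} and ℤ_7^× = {x ∈ ℤ_7 : v_7(x) = 0}. Here v_7(27/2107) = v_7(num) − v_7(den) = -2; compare against these criteria.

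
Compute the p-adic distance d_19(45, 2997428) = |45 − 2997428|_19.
d_19(45, 2997428) = 1/130321

Step 1 — x − y = 45 − 2997428 = -2997383. Step 2 — v_19(-2997383) = 4 (factor: -2997383 = −(19^4 · 23); the sign does not affect v_p). Step 3 — |x − y|_19 = 19^{-4} = 1/130321.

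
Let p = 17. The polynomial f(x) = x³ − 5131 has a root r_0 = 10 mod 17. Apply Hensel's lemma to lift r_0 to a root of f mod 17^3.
r_2 = 4379 (mod 4913)

Hensel: r_{i+1} = r_i − f(r_i)/f′(r_i) mod 17^{i+2}, where f′(x) = 3x². Iterate:
  r_0 = 10 (mod 17)
  r_1 = 44 (mod 289)
  r_2 = 4379 (mod 4913)
Final: r = 4379 with f(r) ≡ 0 mod 17^3.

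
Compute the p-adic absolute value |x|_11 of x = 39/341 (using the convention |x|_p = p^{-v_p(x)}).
|39/341|_11 = 11

Step 1 — compute v_11(x) by factoring powers of 11 out of the numerator and denominator: v_11(39/341) = -1. Step 2 — apply |x|_p = p^{-v_p(x)} = 11^{1} = 11.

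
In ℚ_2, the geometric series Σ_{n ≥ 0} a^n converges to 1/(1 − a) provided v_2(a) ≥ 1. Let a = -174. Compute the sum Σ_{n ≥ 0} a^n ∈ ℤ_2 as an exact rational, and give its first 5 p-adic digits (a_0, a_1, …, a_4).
Σ a^n = 1/(1 − a) = 1/175;  first 5 digits = (1, 1, 1, 1, 0)

v_2(a) = 1 ≥ 1, so the series converges in ℤ_2 to 1/(1 − a) = 1/(1 − (-174)) = 1/175. Expand this rational in ℤ_2: compute digits iteratively via d_i = x_i mod 2, x_{i+1} = (x_i − d_i)/2. The first 5 digits are (1, 1, 1, 1, 0).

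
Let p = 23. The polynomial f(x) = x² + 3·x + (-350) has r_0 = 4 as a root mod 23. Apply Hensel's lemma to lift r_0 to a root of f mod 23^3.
r_2 = 10998 (mod 12167)

Hensel: r_{i+1} = r_i − f(r_i)·(f′(r_i))^{-1} mod 23^{i+2}, f′(x) = 2x + 3. Iterate:
  r_0 = 4 (mod 23)
  r_1 = 418 (mod 529)
  r_2 = 10998 (mod 12167)
Final: r = 10998 satisfies f(r) ≡ 0 mod 23^3.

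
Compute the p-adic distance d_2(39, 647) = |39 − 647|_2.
d_2(39, 647) = 1/32

Step 1 — x − y = 39 − 647 = -608. Step 2 — v_2(-608) = 5 (factor: -608 = −(2^5 · 19); the sign does not affect v_p). Step 3 — |x − y|_2 = 2^{-5} = 1/32.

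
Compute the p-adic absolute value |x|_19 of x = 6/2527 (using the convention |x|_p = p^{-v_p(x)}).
|6/2527|_19 = 361

Step 1 — compute v_19(x) by factoring powers of 19 out of the numerator and denominator: v_19(6/2527) = -2. Step 2 — apply |x|_p = p^{-v_p(x)} = 19^{2} = 361.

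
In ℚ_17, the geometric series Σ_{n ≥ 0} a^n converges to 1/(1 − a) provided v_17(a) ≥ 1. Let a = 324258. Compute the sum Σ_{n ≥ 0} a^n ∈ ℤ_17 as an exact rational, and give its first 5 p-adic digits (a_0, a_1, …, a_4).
Σ a^n = 1/(1 − a) = -1/324257;  first 5 digits = (1, 0, 0, 15, 3)

v_17(a) = 3 ≥ 1, so the series converges in ℤ_17 to 1/(1 − a) = 1/(1 − 324258) = -1/324257. Expand this rational in ℤ_17: compute digits iteratively via d_i = x_i mod 17, x_{i+1} = (x_i − d_i)/17. The first 5 digits are (1, 0, 0, 15, 3).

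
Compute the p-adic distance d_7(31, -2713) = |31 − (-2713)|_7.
d_7(31, -2713) = 1/343

Step 1 — x − y = 31 − (-2713) = 2744. Step 2 — v_7(2744) = 3 (factor: 2744 = (7^3 · 8); the sign does not affect v_p). Step 3 — |x − y|_7 = 7^{-3} = 1/343.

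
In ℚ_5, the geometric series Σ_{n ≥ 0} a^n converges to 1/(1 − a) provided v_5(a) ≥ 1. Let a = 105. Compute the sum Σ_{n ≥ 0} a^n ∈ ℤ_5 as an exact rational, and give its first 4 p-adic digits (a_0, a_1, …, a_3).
Σ a^n = 1/(1 − a) = -1/104;  first 4 digits = (1, 1, 0, 0)

v_5(a) = 1 ≥ 1, so the series converges in ℤ_5 to 1/(1 − a) = 1/(1 − 105) = -1/104. Expand this rational in ℤ_5: compute digits iteratively via d_i = x_i mod 5, x_{i+1} = (x_i − d_i)/5. The first 4 digits are (1, 1, 0, 0).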